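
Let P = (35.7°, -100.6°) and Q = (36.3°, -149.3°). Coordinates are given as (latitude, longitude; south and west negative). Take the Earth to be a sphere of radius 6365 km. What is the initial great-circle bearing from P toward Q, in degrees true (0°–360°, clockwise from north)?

θ = atan2( sin Δλ·cos φ₂ ,  cos φ₁ sin φ₂ − sin φ₁ cos φ₂ cos Δλ )
  = atan2(-0.6055, +0.1704) = 285.72°

285.7°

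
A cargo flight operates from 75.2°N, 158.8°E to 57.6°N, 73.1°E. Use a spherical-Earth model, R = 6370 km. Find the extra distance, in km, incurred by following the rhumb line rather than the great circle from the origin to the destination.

Great circle: cos σ = sin φ₁ sin φ₂ + cos φ₁ cos φ₂ cos Δλ,  σ = 0.5978 rad → d_gc = 3808.0 km
Rhumb line: Δψ = -0.8051, q = Δφ/Δψ = 0.3815, d_rh = R√(Δφ²+q²Δλ²) = 4128.4 km
Excess = 4128.4 − 3808.0 = 320.4 ≈ 320 km

320 km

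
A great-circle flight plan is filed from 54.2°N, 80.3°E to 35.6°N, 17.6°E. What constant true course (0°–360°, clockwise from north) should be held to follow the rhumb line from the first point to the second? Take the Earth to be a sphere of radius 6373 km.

Meridional parts: M(φ₁)=+1.1301, M(φ₂)=+0.6657 → ΔM = -0.4645;  Δλ = -1.0943 rad
tan C = Δλ / ΔM = +2.3561 → C = 247.00°

247.0°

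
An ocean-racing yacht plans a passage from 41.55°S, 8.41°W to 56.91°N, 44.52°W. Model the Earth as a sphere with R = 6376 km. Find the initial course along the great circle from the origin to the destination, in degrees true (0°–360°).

N = sin Δλ·cos φ₂ = -0.3218;  D = cos φ₁ sin φ₂ − sin φ₁ cos φ₂ cos Δλ = +0.9196
initial course = atan2(N, D) = 340.71°

340.7°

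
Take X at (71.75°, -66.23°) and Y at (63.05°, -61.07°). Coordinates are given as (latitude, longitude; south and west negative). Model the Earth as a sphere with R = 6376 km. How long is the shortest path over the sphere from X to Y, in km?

992 km

cos σ = sin φ₁ sin φ₂ + cos φ₁ cos φ₂ cos Δλ
      = sin(71.75°)sin(63.05°) + cos(71.75°)cos(63.05°)cos(5.16°) = 0.9879
σ = 8.915° → d = Rσ = 6376·0.15560 = 992 km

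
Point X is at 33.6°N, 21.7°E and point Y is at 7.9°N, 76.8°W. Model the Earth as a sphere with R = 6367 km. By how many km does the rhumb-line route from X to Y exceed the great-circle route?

Great circle: cos σ = sin φ₁ sin φ₂ + cos φ₁ cos φ₂ cos Δλ,  σ = 1.6167 rad → d_gc = 10293.5 km
Rhumb line: Δψ = -0.4849, q = Δφ/Δψ = 0.9250, d_rh = R√(Δφ²+q²Δλ²) = 10519.6 km
Excess = 10519.6 − 10293.5 = 226.1 ≈ 226 km

226 km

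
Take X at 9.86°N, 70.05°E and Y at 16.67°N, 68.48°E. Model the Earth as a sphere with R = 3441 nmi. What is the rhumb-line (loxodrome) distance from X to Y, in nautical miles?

419 nmi

Rhumb course C = atan2(Δλ, Δψ) with Δψ = ln[tan(π/4+φ₂/2)/tan(π/4+φ₁/2)] = +0.1222, Δλ = -0.0274 → C = 347.36°
d = R·|Δφ| / |cos C| = 3441·0.11886 / 0.97577 = 419 nmi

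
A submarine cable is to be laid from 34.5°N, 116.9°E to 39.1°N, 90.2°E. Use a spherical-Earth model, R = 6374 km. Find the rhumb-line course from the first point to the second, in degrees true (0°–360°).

Meridional parts: M(φ₁)=+0.6422, M(φ₂)=+0.7425 → ΔM = +0.1003;  Δλ = -0.4660 rad
tan C = Δλ / ΔM = -4.6451 → C = 282.15°

282.1°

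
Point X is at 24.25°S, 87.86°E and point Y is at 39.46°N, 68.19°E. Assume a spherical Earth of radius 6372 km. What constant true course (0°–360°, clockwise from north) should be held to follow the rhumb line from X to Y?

343.9°

Δψ = ln[tan(π/4+φ₂/2)/tan(π/4+φ₁/2)] = +1.1871
Δλ = -0.3433 rad (taken the short way round)
course = atan2(Δλ, Δψ) = 343.87°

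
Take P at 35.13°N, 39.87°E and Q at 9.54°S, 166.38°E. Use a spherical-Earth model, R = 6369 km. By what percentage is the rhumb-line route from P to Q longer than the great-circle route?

Great circle: σ = 2.1837 rad → d_gc = Rσ = 13907.9 km
Rhumb: Δφ = -0.7796, Δλ = +2.2080, Δψ = -0.8229, q = Δφ/Δψ = 0.9474 → d_rh = R√(Δφ²+q²Δλ²) = 14218.9 km
Excess = (14218.9 − 13907.9) / 13907.9 = 311.0 / 13907.9 = 2.24% ≈ 2.2%

2.2%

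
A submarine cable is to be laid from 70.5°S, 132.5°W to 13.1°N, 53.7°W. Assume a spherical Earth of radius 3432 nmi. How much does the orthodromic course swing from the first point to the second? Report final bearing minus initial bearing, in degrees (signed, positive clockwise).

Initial bearing θ₁ = atan2(sin Δλ cos φ₂, cos φ₁ sin φ₂ − sin φ₁ cos φ₂ cos Δλ) = 75.11°
Final bearing θ₂ = (initial bearing from the destination back to the start) + 180° = 19.34°
Δθ = θ₂ − θ₁ = -55.8°

-55.8°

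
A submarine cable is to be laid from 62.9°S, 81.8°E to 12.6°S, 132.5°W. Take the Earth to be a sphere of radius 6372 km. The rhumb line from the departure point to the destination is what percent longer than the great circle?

Great circle: σ = 1.7447 rad → d_gc = Rσ = 11117.5 km
Rhumb: Δφ = +0.8779, Δλ = +2.5429, Δψ = +1.2012, q = Δφ/Δψ = 0.7308 → d_rh = R√(Δφ²+q²Δλ²) = 13096.8 km
Excess = (13096.8 − 11117.5) / 11117.5 = 1979.3 / 11117.5 = 17.80% ≈ 17.8%

17.8%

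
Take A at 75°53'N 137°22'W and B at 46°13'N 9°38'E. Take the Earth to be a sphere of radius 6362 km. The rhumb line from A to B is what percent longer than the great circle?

26.9%

Great circle: σ = 0.9781 rad → d_gc = Rσ = 6222.5 km
Rhumb: Δφ = -0.5178, Δλ = +2.5656, Δψ = -1.1772, q = Δφ/Δψ = 0.4398 → d_rh = R√(Δφ²+q²Δλ²) = 7898.9 km
Excess = (7898.9 − 6222.5) / 6222.5 = 1676.4 / 6222.5 = 26.94% ≈ 26.9%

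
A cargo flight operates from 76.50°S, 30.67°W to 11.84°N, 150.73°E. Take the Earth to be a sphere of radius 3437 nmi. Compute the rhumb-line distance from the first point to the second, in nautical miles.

8822 nmi

Rhumb course C = atan2(Δλ, Δψ) with Δψ = ln[tan(π/4+φ₂/2)/tan(π/4+φ₁/2)] = +2.3422, Δλ = -3.1172 → C = 306.92°
d = R·|Δφ| / |cos C| = 3437·1.54182 / 0.60071 = 8822 nmi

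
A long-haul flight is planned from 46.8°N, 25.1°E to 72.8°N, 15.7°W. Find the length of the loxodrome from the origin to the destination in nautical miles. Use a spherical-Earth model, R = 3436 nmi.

1940 nmi

Δψ = ln[tan(π/4+φ₂/2)/tan(π/4+φ₁/2)] = +0.9624;  Δφ = +0.4538 rad,  Δλ = -0.7121 rad
q = Δφ/Δψ = 0.4715
d = R·√(Δφ² + q²Δλ²) = 3436·0.56450 = 1940 nmi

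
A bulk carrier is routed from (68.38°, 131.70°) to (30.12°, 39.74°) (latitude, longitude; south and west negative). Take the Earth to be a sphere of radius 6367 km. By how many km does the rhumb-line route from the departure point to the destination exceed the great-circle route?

Great circle: cos σ = sin φ₁ sin φ₂ + cos φ₁ cos φ₂ cos Δλ,  σ = 1.0977 rad → d_gc = 6989.3 km
Rhumb line: Δψ = -1.1041, q = Δφ/Δψ = 0.6048, d_rh = R√(Δφ²+q²Δλ²) = 7501.9 km
Excess = 7501.9 − 6989.3 = 512.6 ≈ 513 km

513 km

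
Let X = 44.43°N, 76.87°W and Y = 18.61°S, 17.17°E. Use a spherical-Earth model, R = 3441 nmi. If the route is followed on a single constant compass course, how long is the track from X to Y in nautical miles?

6422 nmi

Δψ = ln[tan(π/4+φ₂/2)/tan(π/4+φ₁/2)] = -1.1980;  Δφ = -1.1003 rad,  Δλ = +1.6413 rad
q = Δφ/Δψ = 0.9184
d = R·√(Δφ² + q²Δλ²) = 3441·1.86618 = 6422 nmi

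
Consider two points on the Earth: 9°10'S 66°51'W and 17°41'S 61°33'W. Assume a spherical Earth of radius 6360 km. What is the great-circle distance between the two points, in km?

Haversine: a = sin²(Δφ/2)+cos φ₁ cos φ₂ sin²(Δλ/2) = 0.00752;  σ = 2·atan2(√a,√(1−a))
σ = 9.952° → d = Rσ = 6360·0.17370 = 1105 km

1105 km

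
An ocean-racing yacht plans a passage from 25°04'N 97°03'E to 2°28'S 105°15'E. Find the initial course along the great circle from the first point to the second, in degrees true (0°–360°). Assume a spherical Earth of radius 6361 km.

N = sin Δλ·cos φ₂ = +0.1425;  D = cos φ₁ sin φ₂ − sin φ₁ cos φ₂ cos Δλ = -0.4579
initial course = atan2(N, D) = 162.72°

162.7°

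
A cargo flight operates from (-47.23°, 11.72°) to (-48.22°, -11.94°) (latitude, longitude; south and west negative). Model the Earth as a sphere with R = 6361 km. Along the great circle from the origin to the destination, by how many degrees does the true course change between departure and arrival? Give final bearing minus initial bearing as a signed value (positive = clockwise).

At departure: θ₁ = atan2(sin Δλ cos φ₂, cos φ₁ sin φ₂ − sin φ₁ cos φ₂ cos Δλ) = 257.68°
At arrival: θ₂ = atan2(sin Δλ cos φ₁, −cos φ₂ sin φ₁ + sin φ₂ cos φ₁ cos Δλ) = 275.30°
Δθ = θ₂ − θ₁ = +17.6°

+17.6°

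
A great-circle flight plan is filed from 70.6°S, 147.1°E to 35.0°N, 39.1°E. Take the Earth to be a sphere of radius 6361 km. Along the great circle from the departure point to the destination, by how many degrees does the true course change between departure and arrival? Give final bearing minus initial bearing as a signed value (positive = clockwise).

Initial bearing θ₁ = atan2(sin Δλ cos φ₂, cos φ₁ sin φ₂ − sin φ₁ cos φ₂ cos Δλ) = 266.46°
Final bearing θ₂ = (initial bearing from the destination back to the start) + 180° = 336.13°
Δθ = θ₂ − θ₁ = +69.7°

+69.7°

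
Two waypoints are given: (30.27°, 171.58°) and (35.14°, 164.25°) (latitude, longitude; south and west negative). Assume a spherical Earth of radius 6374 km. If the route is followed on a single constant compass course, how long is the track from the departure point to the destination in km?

Δψ = ln[tan(π/4+φ₂/2)/tan(π/4+φ₁/2)] = +0.1011;  Δφ = +0.0850 rad,  Δλ = -0.1279 rad
q = Δφ/Δψ = 0.8410
d = R·√(Δφ² + q²Δλ²) = 6374·0.13711 = 874 km

874 km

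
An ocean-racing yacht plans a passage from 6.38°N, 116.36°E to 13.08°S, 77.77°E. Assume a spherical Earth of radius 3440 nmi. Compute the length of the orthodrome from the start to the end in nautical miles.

2581 nmi

cos σ = sin φ₁ sin φ₂ + cos φ₁ cos φ₂ cos Δλ
      = sin(6.38°)sin(-13.08°) + cos(6.38°)cos(-13.08°)cos(-38.59°) = 0.7315
σ = 42.989° → d = Rσ = 3440·0.75030 = 2581 nmi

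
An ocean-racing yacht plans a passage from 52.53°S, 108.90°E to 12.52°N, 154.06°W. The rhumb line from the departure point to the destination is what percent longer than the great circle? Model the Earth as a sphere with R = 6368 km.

2.5%

Great circle: σ = 1.8182 rad → d_gc = Rσ = 11578.0 km
Rhumb: Δφ = +1.1353, Δλ = +1.6937, Δψ = +1.3016, q = Δφ/Δψ = 0.8723 → d_rh = R√(Δφ²+q²Δλ²) = 11865.1 km
Excess = (11865.1 − 11578.0) / 11578.0 = 287.1 / 11578.0 = 2.48% ≈ 2.5%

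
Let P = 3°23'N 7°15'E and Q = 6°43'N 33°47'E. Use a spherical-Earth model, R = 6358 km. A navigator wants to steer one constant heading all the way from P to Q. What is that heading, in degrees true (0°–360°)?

82.8°

Δψ = ln[tan(π/4+φ₂/2)/tan(π/4+φ₁/2)] = +0.0584
Δλ = +0.4631 rad (taken the short way round)
course = atan2(Δλ, Δψ) = 82.81°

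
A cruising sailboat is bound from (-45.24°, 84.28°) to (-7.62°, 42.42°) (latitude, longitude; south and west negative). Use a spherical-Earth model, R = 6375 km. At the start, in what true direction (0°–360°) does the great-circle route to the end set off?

303.1°

N = sin Δλ·cos φ₂ = -0.6614;  D = cos φ₁ sin φ₂ − sin φ₁ cos φ₂ cos Δλ = +0.4308
initial course = atan2(N, D) = 303.08°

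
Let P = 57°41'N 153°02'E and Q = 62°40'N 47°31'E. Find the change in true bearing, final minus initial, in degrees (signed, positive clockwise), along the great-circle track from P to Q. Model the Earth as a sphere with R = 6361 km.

-97.6°

Initial bearing θ₁ = atan2(sin Δλ cos φ₂, cos φ₁ sin φ₂ − sin φ₁ cos φ₂ cos Δλ) = 322.60°
Final bearing θ₂ = (initial bearing from the destination back to the start) + 180° = 225.00°
Δθ = θ₂ − θ₁ = -97.6°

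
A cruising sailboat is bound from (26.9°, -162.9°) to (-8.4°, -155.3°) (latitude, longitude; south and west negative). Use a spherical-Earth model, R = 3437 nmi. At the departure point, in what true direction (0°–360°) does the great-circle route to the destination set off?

167.2°

N = sin Δλ·cos φ₂ = +0.1308;  D = cos φ₁ sin φ₂ − sin φ₁ cos φ₂ cos Δλ = -0.5739
initial course = atan2(N, D) = 167.16°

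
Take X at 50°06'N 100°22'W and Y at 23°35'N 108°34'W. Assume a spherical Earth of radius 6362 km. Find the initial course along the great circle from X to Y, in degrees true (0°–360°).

N = sin Δλ·cos φ₂ = -0.1307;  D = cos φ₁ sin φ₂ − sin φ₁ cos φ₂ cos Δλ = -0.4393
initial course = atan2(N, D) = 196.57°

196.6°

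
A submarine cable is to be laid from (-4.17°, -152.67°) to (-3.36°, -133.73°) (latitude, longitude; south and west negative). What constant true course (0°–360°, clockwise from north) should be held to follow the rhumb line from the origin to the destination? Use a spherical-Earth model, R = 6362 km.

Δψ = ln[tan(π/4+φ₂/2)/tan(π/4+φ₁/2)] = +0.0142
Δλ = +0.3306 rad (taken the short way round)
course = atan2(Δλ, Δψ) = 87.55°

87.5°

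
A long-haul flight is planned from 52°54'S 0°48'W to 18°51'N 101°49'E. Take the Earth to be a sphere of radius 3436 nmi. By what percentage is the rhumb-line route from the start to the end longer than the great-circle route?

2.4%

Great circle: σ = 1.9632 rad → d_gc = Rσ = 6745.5 nmi
Rhumb: Δφ = +1.2523, Δλ = +1.7910, Δψ = +1.4270, q = Δφ/Δψ = 0.8775 → d_rh = R√(Δφ²+q²Δλ²) = 6904.8 nmi
Excess = (6904.8 − 6745.5) / 6745.5 = 159.3 / 6745.5 = 2.36% ≈ 2.4%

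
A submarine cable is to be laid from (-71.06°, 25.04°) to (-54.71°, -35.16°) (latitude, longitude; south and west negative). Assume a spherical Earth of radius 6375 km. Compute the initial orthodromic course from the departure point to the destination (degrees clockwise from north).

270.8°

θ = atan2( sin Δλ·cos φ₂ ,  cos φ₁ sin φ₂ − sin φ₁ cos φ₂ cos Δλ )
  = atan2(-0.5013, +0.0066) = 270.76°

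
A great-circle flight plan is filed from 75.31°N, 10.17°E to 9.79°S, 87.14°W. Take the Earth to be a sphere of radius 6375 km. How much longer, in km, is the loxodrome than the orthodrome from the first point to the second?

648 km

Great circle: cos σ = sin φ₁ sin φ₂ + cos φ₁ cos φ₂ cos Δλ,  σ = 1.7684 rad → d_gc = 11273.3 km
Rhumb line: Δψ = -2.2204, q = Δφ/Δψ = 0.6689, d_rh = R√(Δφ²+q²Δλ²) = 11920.9 km
Excess = 11920.9 − 11273.3 = 647.6 ≈ 648 km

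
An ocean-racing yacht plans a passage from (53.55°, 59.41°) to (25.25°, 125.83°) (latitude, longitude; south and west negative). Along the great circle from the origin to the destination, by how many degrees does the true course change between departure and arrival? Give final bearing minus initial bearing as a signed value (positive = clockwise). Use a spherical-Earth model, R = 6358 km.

+46.4°

Initial bearing θ₁ = atan2(sin Δλ cos φ₂, cos φ₁ sin φ₂ − sin φ₁ cos φ₂ cos Δλ) = 92.60°
Final bearing θ₂ = (initial bearing from the destination back to the start) + 180° = 138.99°
Δθ = θ₂ − θ₁ = +46.4°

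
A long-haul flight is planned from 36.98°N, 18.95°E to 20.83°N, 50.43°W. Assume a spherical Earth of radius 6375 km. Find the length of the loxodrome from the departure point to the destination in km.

Rhumb course C = atan2(Δλ, Δψ) with Δψ = ln[tan(π/4+φ₂/2)/tan(π/4+φ₁/2)] = -0.3237, Δλ = -1.2109 → C = 255.03°
d = R·|Δφ| / |cos C| = 6375·0.28187 / 0.25826 = 6958 km

6958 km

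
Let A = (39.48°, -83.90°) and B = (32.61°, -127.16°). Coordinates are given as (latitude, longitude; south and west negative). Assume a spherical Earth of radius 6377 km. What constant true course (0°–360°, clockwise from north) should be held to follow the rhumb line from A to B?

Meridional parts: M(φ₁)=+0.7511, M(φ₂)=+0.6026 → ΔM = -0.1485;  Δλ = -0.7550 rad
tan C = Δλ / ΔM = +5.0851 → C = 258.87°

258.9°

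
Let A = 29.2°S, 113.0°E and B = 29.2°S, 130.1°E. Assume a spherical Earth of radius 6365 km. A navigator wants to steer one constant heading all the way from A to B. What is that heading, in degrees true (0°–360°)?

90.0°

Δψ = ln[tan(π/4+φ₂/2)/tan(π/4+φ₁/2)] = +0.0000
Δλ = +0.2985 rad (taken the short way round)
course = atan2(Δλ, Δψ) = 90.00°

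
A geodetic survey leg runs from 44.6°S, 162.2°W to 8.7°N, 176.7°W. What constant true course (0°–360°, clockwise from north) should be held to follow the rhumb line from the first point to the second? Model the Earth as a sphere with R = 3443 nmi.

Meridional parts: M(φ₁)=-0.8715, M(φ₂)=+0.1524 → ΔM = +1.0240;  Δλ = -0.2531 rad
tan C = Δλ / ΔM = -0.2471 → C = 346.12°

346.1°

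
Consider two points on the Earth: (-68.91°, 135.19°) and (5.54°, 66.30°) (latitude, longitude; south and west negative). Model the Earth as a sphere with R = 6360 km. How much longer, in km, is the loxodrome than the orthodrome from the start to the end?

Great circle: cos σ = sin φ₁ sin φ₂ + cos φ₁ cos φ₂ cos Δλ,  σ = 1.5319 rad → d_gc = 9742.7 km
Rhumb line: Δψ = +1.7780, q = Δφ/Δψ = 0.7308, d_rh = R√(Δφ²+q²Δλ²) = 9976.3 km
Excess = 9976.3 − 9742.7 = 233.6 ≈ 234 km

234 km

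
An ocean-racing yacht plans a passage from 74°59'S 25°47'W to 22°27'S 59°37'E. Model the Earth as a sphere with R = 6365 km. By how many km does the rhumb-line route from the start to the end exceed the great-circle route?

Great circle: cos σ = sin φ₁ sin φ₂ + cos φ₁ cos φ₂ cos Δλ,  σ = 1.1723 rad → d_gc = 7461.6 km
Rhumb line: Δψ = +1.6242, q = Δφ/Δψ = 0.5645, d_rh = R√(Δφ²+q²Δλ²) = 7920.9 km
Excess = 7920.9 − 7461.6 = 459.3 ≈ 459 km

459 km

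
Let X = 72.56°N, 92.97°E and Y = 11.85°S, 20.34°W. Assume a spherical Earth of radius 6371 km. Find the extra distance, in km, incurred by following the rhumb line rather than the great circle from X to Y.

Great circle: cos σ = sin φ₁ sin φ₂ + cos φ₁ cos φ₂ cos Δλ,  σ = 1.8881 rad → d_gc = 12028.9 km
Rhumb line: Δψ = -2.0832, q = Δφ/Δψ = 0.7072, d_rh = R√(Δφ²+q²Δλ²) = 12941.9 km
Excess = 12941.9 − 12028.9 = 913.0 ≈ 913 km

913 km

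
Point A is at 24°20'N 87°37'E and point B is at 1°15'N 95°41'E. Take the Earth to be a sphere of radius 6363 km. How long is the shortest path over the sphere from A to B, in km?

Haversine: a = sin²(Δφ/2)+cos φ₁ cos φ₂ sin²(Δλ/2) = 0.04454;  σ = 2·atan2(√a,√(1−a))
σ = 24.367° → d = Rσ = 6363·0.42528 = 2706 km

2706 km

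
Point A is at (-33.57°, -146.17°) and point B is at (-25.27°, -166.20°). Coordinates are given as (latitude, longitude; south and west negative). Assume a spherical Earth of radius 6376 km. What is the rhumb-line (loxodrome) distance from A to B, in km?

Rhumb course C = atan2(Δλ, Δψ) with Δψ = ln[tan(π/4+φ₂/2)/tan(π/4+φ₁/2)] = +0.1665, Δλ = -0.3496 → C = 295.47°
d = R·|Δφ| / |cos C| = 6376·0.14486 / 0.43009 = 2148 km

2148 km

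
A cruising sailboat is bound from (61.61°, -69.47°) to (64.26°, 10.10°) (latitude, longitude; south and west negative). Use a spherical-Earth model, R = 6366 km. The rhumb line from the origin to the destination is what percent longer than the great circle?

Great circle: σ = 0.5920 rad → d_gc = Rσ = 3768.7 km
Rhumb: Δφ = +0.0463, Δλ = +1.3888, Δψ = +0.1017, q = Δφ/Δψ = 0.4546 → d_rh = R√(Δφ²+q²Δλ²) = 4030.3 km
Excess = (4030.3 − 3768.7) / 3768.7 = 261.6 / 3768.7 = 6.94% ≈ 6.9%

6.9%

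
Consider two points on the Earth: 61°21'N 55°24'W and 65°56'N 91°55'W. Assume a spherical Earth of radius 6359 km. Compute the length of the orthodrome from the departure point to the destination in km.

Haversine: a = sin²(Δφ/2)+cos φ₁ cos φ₂ sin²(Δλ/2) = 0.02079;  σ = 2·atan2(√a,√(1−a))
σ = 16.581° → d = Rσ = 6359·0.28939 = 1840 km

1840 km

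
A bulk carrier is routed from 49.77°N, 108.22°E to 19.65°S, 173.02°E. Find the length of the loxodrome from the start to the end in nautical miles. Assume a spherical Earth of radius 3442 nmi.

5433 nmi

Δψ = ln[tan(π/4+φ₂/2)/tan(π/4+φ₁/2)] = -1.3543;  Δφ = -1.2116 rad,  Δλ = +1.1310 rad
q = Δφ/Δψ = 0.8946
d = R·√(Δφ² + q²Δλ²) = 3442·1.57851 = 5433 nmi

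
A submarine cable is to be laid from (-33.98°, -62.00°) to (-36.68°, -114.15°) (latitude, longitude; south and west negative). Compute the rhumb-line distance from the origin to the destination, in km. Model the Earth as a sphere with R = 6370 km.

4739 km

Rhumb course C = atan2(Δλ, Δψ) with Δψ = ln[tan(π/4+φ₂/2)/tan(π/4+φ₁/2)] = -0.0578, Δλ = -0.9102 → C = 266.37°
d = R·|Δφ| / |cos C| = 6370·0.04712 / 0.06335 = 4739 km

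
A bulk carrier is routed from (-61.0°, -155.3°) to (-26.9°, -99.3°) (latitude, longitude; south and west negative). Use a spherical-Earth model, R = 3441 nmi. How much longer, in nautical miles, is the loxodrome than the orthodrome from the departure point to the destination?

64 nmi

Great circle: cos σ = sin φ₁ sin φ₂ + cos φ₁ cos φ₂ cos Δλ,  σ = 0.8796 rad → d_gc = 3026.6 nmi
Rhumb line: Δψ = +0.8646, q = Δφ/Δψ = 0.6883, d_rh = R√(Δφ²+q²Δλ²) = 3090.8 nmi
Excess = 3090.8 − 3026.6 = 64.2 ≈ 64 nmi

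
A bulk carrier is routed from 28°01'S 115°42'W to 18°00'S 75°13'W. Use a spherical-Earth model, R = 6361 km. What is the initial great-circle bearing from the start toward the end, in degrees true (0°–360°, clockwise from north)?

N = sin Δλ·cos φ₂ = +0.6175;  D = cos φ₁ sin φ₂ − sin φ₁ cos φ₂ cos Δλ = +0.0670
initial course = atan2(N, D) = 83.81°

83.8°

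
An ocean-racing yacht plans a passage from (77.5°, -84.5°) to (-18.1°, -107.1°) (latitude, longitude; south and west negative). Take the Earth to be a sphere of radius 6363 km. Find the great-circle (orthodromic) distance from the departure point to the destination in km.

10718 km

cos σ = sin φ₁ sin φ₂ + cos φ₁ cos φ₂ cos Δλ
      = sin(77.50°)sin(-18.10°) + cos(77.50°)cos(-18.10°)cos(-22.60°) = -0.1134
σ = 96.510° → d = Rσ = 6363·1.68442 = 10718 km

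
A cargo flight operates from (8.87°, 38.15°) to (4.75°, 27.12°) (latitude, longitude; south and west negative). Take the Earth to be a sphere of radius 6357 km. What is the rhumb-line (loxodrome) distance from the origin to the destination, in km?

Rhumb course C = atan2(Δλ, Δψ) with Δψ = ln[tan(π/4+φ₂/2)/tan(π/4+φ₁/2)] = -0.0724, Δλ = -0.1925 → C = 249.38°
d = R·|Δφ| / |cos C| = 6357·0.07191 / 0.35216 = 1298 km

1298 km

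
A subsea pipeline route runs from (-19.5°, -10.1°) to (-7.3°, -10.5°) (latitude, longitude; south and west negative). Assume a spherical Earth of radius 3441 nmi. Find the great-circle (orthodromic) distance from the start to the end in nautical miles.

Haversine: a = sin²(Δφ/2)+cos φ₁ cos φ₂ sin²(Δλ/2) = 0.01130;  σ = 2·atan2(√a,√(1−a))
σ = 12.206° → d = Rσ = 3441·0.21304 = 733 nmi

733 nmi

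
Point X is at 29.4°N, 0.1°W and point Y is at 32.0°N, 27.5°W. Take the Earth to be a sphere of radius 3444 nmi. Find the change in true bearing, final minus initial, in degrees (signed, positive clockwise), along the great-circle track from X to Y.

-14.2°

At departure: θ₁ = atan2(sin Δλ cos φ₂, cos φ₁ sin φ₂ − sin φ₁ cos φ₂ cos Δλ) = 283.27°
At arrival: θ₂ = atan2(sin Δλ cos φ₁, −cos φ₂ sin φ₁ + sin φ₂ cos φ₁ cos Δλ) = 269.08°
Δθ = θ₂ − θ₁ = -14.2°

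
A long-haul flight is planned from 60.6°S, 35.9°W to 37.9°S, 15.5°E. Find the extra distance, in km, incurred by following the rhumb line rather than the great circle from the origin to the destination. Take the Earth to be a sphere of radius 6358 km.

89 km

Great circle: cos σ = sin φ₁ sin φ₂ + cos φ₁ cos φ₂ cos Δλ,  σ = 0.6812 rad → d_gc = 4330.8 km
Rhumb line: Δψ = +0.6223, q = Δφ/Δψ = 0.6366, d_rh = R√(Δφ²+q²Δλ²) = 4419.4 km
Excess = 4419.4 − 4330.8 = 88.6 ≈ 89 km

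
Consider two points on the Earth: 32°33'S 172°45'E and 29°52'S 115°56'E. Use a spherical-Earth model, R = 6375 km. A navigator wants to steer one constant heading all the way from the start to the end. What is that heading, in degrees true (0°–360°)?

273.2°

Meridional parts: M(φ₁)=-0.6014, M(φ₂)=-0.5466 → ΔM = +0.0548;  Δλ = -0.9916 rad
tan C = Δλ / ΔM = -18.1069 → C = 273.16°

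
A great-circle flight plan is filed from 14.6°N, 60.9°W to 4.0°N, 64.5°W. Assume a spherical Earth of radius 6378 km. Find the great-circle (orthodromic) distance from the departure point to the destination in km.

1244 km

cos σ = sin φ₁ sin φ₂ + cos φ₁ cos φ₂ cos Δλ
      = sin(14.60°)sin(4.00°) + cos(14.60°)cos(4.00°)cos(-3.60°) = 0.9810
σ = 11.178° → d = Rσ = 6378·0.19509 = 1244 km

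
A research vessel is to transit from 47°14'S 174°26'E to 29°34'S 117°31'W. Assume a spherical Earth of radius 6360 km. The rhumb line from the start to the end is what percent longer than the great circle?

2.6%

Great circle: σ = 0.9484 rad → d_gc = Rσ = 6031.6 km
Rhumb: Δφ = +0.3083, Δλ = +1.1877, Δψ = +0.3970, q = Δφ/Δψ = 0.7766 → d_rh = R√(Δφ²+q²Δλ²) = 6185.6 km
Excess = (6185.6 − 6031.6) / 6031.6 = 154.0 / 6031.6 = 2.553% ≈ 2.6%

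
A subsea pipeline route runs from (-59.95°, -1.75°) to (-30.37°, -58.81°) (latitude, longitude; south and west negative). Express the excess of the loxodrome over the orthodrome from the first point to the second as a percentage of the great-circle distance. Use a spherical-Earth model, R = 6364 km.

Great circle: σ = 0.8331 rad → d_gc = Rσ = 5302.1 km
Rhumb: Δφ = +0.5163, Δλ = -0.9959, Δψ = +0.7584, q = Δφ/Δψ = 0.6807 → d_rh = R√(Δφ²+q²Δλ²) = 5422.8 km
Excess = (5422.8 − 5302.1) / 5302.1 = 120.7 / 5302.1 = 2.28% ≈ 2.3%

2.3%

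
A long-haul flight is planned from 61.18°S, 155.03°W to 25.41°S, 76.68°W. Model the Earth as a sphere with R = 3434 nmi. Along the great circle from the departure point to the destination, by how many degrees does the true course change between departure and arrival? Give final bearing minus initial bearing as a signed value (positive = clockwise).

-60.8°

Initial bearing θ₁ = atan2(sin Δλ cos φ₂, cos φ₁ sin φ₂ − sin φ₁ cos φ₂ cos Δλ) = 93.04°
Final bearing θ₂ = (initial bearing from the destination back to the start) + 180° = 32.20°
Δθ = θ₂ − θ₁ = -60.8°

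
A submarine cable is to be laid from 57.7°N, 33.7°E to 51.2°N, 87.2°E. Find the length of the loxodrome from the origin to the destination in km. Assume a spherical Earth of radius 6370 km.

3524 km

Rhumb course C = atan2(Δλ, Δψ) with Δψ = ln[tan(π/4+φ₂/2)/tan(π/4+φ₁/2)] = -0.1956, Δλ = +0.9338 → C = 101.83°
d = R·|Δφ| / |cos C| = 6370·0.11345 / 0.20507 = 3524 km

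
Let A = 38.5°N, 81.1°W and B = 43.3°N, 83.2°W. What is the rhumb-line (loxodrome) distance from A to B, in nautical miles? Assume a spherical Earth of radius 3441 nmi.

304 nmi

Rhumb course C = atan2(Δλ, Δψ) with Δψ = ln[tan(π/4+φ₂/2)/tan(π/4+φ₁/2)] = +0.1109, Δλ = -0.0367 → C = 341.71°
d = R·|Δφ| / |cos C| = 3441·0.08378 / 0.94950 = 304 nmi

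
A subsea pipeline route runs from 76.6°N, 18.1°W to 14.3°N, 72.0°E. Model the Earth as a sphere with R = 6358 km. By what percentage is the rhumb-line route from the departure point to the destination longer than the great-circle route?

Great circle: σ = 1.3286 rad → d_gc = Rσ = 8446.9 km
Rhumb: Δφ = -1.0873, Δλ = +1.5725, Δψ = -1.8893, q = Δφ/Δψ = 0.5755 → d_rh = R√(Δφ²+q²Δλ²) = 8994.7 km
Excess = (8994.7 − 8446.9) / 8446.9 = 547.8 / 8446.9 = 6.49% ≈ 6.5%

6.5%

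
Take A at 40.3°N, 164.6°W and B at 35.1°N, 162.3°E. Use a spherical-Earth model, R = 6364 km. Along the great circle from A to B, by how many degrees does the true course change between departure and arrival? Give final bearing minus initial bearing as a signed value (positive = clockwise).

-20.6°

Initial bearing θ₁ = atan2(sin Δλ cos φ₂, cos φ₁ sin φ₂ − sin φ₁ cos φ₂ cos Δλ) = 269.39°
Final bearing θ₂ = (initial bearing from the destination back to the start) + 180° = 248.77°
Δθ = θ₂ − θ₁ = -20.6°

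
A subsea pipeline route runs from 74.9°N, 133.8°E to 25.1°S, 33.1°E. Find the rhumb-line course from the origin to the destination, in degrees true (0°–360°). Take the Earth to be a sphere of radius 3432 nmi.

Meridional parts: M(φ₁)=+2.0209, M(φ₂)=-0.4528 → ΔM = -2.4737;  Δλ = -1.7575 rad
tan C = Δλ / ΔM = +0.7105 → C = 215.39°

215.4°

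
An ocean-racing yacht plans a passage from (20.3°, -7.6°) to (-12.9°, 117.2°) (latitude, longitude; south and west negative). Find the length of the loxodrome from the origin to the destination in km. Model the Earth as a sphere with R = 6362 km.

14122 km

Rhumb course C = atan2(Δλ, Δψ) with Δψ = ln[tan(π/4+φ₂/2)/tan(π/4+φ₁/2)] = -0.5890, Δλ = +2.1782 → C = 105.13°
d = R·|Δφ| / |cos C| = 6362·0.57945 / 0.26105 = 14122 km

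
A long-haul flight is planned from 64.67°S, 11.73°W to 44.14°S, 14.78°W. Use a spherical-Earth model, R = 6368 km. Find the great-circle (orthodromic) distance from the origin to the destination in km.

cos σ = sin φ₁ sin φ₂ + cos φ₁ cos φ₂ cos Δλ
      = sin(-64.67°)sin(-44.14°) + cos(-64.67°)cos(-44.14°)cos(-3.05°) = 0.9361
σ = 20.601° → d = Rσ = 6368·0.35955 = 2290 km

2290 km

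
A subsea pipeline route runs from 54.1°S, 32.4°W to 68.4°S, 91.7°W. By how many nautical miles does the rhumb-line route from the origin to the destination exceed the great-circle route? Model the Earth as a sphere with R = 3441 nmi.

Great circle: cos σ = sin φ₁ sin φ₂ + cos φ₁ cos φ₂ cos Δλ,  σ = 0.5289 rad → d_gc = 1819.9 nmi
Rhumb line: Δψ = -0.5296, q = Δφ/Δψ = 0.4713, d_rh = R√(Δφ²+q²Δλ²) = 1885.3 nmi
Excess = 1885.3 − 1819.9 = 65.4 ≈ 65 nmi

65 nmi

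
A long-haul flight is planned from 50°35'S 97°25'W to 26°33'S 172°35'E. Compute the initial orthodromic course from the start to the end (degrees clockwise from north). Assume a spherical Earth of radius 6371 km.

N = sin Δλ·cos φ₂ = -0.8945;  D = cos φ₁ sin φ₂ − sin φ₁ cos φ₂ cos Δλ = -0.2838
initial course = atan2(N, D) = 252.40°

252.4°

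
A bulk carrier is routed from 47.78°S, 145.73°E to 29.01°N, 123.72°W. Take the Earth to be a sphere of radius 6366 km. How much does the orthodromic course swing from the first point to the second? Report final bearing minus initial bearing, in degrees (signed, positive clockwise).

At departure: θ₁ = atan2(sin Δλ cos φ₂, cos φ₁ sin φ₂ − sin φ₁ cos φ₂ cos Δλ) = 69.92°
At arrival: θ₂ = atan2(sin Δλ cos φ₁, −cos φ₂ sin φ₁ + sin φ₂ cos φ₁ cos Δλ) = 46.19°
Δθ = θ₂ − θ₁ = -23.7°

-23.7°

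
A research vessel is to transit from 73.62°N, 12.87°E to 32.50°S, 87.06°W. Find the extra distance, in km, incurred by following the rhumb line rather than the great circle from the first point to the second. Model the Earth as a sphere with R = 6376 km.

Great circle: cos σ = sin φ₁ sin φ₂ + cos φ₁ cos φ₂ cos Δλ,  σ = 2.1610 rad → d_gc = 13778.4 km
Rhumb line: Δψ = -2.5388, q = Δφ/Δψ = 0.7295, d_rh = R√(Δφ²+q²Δλ²) = 14327.4 km
Excess = 14327.4 − 13778.4 = 549.0 ≈ 549 km

549 km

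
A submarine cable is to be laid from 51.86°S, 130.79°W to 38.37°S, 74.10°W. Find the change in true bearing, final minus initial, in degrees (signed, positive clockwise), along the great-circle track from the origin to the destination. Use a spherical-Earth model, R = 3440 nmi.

-42.1°

Initial bearing θ₁ = atan2(sin Δλ cos φ₂, cos φ₁ sin φ₂ − sin φ₁ cos φ₂ cos Δλ) = 93.90°
Final bearing θ₂ = (initial bearing from the destination back to the start) + 180° = 51.80°
Δθ = θ₂ − θ₁ = -42.1°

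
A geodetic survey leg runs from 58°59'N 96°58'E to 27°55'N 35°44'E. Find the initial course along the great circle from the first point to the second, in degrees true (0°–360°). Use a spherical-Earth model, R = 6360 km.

N = sin Δλ·cos φ₂ = -0.7746;  D = cos φ₁ sin φ₂ − sin φ₁ cos φ₂ cos Δλ = -0.1232
initial course = atan2(N, D) = 260.96°

261.0°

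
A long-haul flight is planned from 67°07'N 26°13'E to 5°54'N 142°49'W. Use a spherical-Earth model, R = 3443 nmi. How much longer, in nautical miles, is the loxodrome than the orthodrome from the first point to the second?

1737 nmi

Great circle: cos σ = sin φ₁ sin φ₂ + cos φ₁ cos φ₂ cos Δλ,  σ = 1.8598 rad → d_gc = 6403.4 nmi
Rhumb line: Δψ = -1.4944, q = Δφ/Δψ = 0.7150, d_rh = R√(Δφ²+q²Δλ²) = 8140.8 nmi
Excess = 8140.8 − 6403.4 = 1737.4 ≈ 1737 nmi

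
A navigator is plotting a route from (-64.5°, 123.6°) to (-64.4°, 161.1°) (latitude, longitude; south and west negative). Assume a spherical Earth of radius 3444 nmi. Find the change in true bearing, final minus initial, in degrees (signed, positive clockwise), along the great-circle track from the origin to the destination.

Initial bearing θ₁ = atan2(sin Δλ cos φ₂, cos φ₁ sin φ₂ − sin φ₁ cos φ₂ cos Δλ) = 106.69°
Final bearing θ₂ = (initial bearing from the destination back to the start) + 180° = 72.63°
Δθ = θ₂ − θ₁ = -34.1°

-34.1°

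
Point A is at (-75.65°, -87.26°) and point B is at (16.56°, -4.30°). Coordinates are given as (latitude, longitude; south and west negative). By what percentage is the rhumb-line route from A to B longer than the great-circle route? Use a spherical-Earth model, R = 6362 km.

Great circle: σ = 1.8204 rad → d_gc = Rσ = 11581.3 km
Rhumb: Δφ = +1.6094, Δλ = +1.4479, Δψ = +2.3655, q = Δφ/Δψ = 0.6803 → d_rh = R√(Δφ²+q²Δλ²) = 12004.6 km
Excess = (12004.6 − 11581.3) / 11581.3 = 423.3 / 11581.3 = 3.66% ≈ 3.7%

3.7%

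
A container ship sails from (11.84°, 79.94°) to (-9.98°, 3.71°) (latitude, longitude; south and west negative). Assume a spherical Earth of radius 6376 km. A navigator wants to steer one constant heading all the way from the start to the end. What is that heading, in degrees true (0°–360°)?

253.9°

Meridional parts: M(φ₁)=+0.2081, M(φ₂)=-0.1751 → ΔM = -0.3832;  Δλ = -1.3305 rad
tan C = Δλ / ΔM = +3.4719 → C = 253.93°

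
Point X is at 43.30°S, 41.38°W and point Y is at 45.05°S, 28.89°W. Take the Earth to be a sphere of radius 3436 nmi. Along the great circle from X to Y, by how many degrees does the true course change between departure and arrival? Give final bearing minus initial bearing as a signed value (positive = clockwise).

At departure: θ₁ = atan2(sin Δλ cos φ₂, cos φ₁ sin φ₂ − sin φ₁ cos φ₂ cos Δλ) = 105.37°
At arrival: θ₂ = atan2(sin Δλ cos φ₁, −cos φ₂ sin φ₁ + sin φ₂ cos φ₁ cos Δλ) = 96.65°
Δθ = θ₂ − θ₁ = -8.7°

-8.7°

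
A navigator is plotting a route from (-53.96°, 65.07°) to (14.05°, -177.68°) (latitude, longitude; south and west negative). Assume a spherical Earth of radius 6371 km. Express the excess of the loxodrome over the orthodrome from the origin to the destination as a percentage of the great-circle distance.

Great circle: σ = 2.0461 rad → d_gc = Rσ = 13035.9 km
Rhumb: Δφ = +1.1870, Δλ = +2.0464, Δψ = +1.3707, q = Δφ/Δψ = 0.8660 → d_rh = R√(Δφ²+q²Δλ²) = 13589.0 km
Excess = (13589.0 − 13035.9) / 13035.9 = 553.1 / 13035.9 = 4.24% ≈ 4.2%

4.2%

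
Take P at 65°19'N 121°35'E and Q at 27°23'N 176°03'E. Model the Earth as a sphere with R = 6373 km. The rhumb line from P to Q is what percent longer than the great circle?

2.2%

Great circle: σ = 0.8848 rad → d_gc = Rσ = 5639.0 km
Rhumb: Δφ = -0.6621, Δλ = +0.9506, Δψ = -1.0224, q = Δφ/Δψ = 0.6476 → d_rh = R√(Δφ²+q²Δλ²) = 5761.4 km
Excess = (5761.4 − 5639.0) / 5639.0 = 122.4 / 5639.0 = 2.17% ≈ 2.2%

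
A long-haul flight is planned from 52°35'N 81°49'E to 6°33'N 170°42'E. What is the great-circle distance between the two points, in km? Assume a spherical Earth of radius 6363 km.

9342 km

Haversine: a = sin²(Δφ/2)+cos φ₁ cos φ₂ sin²(Δλ/2) = 0.44882;  σ = 2·atan2(√a,√(1−a))
σ = 84.125° → d = Rσ = 6363·1.46825 = 9342 km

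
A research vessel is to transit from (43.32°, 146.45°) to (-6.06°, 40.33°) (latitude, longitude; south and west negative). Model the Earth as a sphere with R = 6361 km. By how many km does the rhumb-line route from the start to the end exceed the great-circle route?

295 km

Great circle: cos σ = sin φ₁ sin φ₂ + cos φ₁ cos φ₂ cos Δλ,  σ = 1.8476 rad → d_gc = 11752.7 km
Rhumb line: Δψ = -0.9465, q = Δφ/Δψ = 0.9106, d_rh = R√(Δφ²+q²Δλ²) = 12047.7 km
Excess = 12047.7 − 11752.7 = 295.0 ≈ 295 km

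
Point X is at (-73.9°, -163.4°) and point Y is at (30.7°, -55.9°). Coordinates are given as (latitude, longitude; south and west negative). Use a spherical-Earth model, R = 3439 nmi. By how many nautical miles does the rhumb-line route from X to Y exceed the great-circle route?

373 nmi

Great circle: cos σ = sin φ₁ sin φ₂ + cos φ₁ cos φ₂ cos Δλ,  σ = 2.1679 rad → d_gc = 7455.3 nmi
Rhumb line: Δψ = +2.5194, q = Δφ/Δψ = 0.7246, d_rh = R√(Δφ²+q²Δλ²) = 7828.0 nmi
Excess = 7828.0 − 7455.3 = 372.7 ≈ 373 nmi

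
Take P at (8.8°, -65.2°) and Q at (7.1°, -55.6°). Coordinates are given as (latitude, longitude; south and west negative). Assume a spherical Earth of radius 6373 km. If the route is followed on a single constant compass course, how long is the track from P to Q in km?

Rhumb course C = atan2(Δλ, Δψ) with Δψ = ln[tan(π/4+φ₂/2)/tan(π/4+φ₁/2)] = -0.0300, Δλ = +0.1676 → C = 100.14°
d = R·|Δφ| / |cos C| = 6373·0.02967 / 0.17602 = 1074 km

1074 km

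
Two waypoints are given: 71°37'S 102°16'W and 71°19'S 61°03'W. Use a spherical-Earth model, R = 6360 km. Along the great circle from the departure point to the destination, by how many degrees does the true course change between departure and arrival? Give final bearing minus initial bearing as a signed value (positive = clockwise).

Initial bearing θ₁ = atan2(sin Δλ cos φ₂, cos φ₁ sin φ₂ − sin φ₁ cos φ₂ cos Δλ) = 108.37°
Final bearing θ₂ = (initial bearing from the destination back to the start) + 180° = 69.12°
Δθ = θ₂ − θ₁ = -39.2°

-39.2°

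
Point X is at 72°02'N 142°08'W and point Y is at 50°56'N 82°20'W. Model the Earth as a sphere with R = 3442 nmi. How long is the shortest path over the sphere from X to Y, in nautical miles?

1997 nmi

cos σ = sin φ₁ sin φ₂ + cos φ₁ cos φ₂ cos Δλ
      = sin(72.03°)sin(50.93°) + cos(72.03°)cos(50.93°)cos(59.80°) = 0.8363
σ = 33.244° → d = Rσ = 3442·0.58022 = 1997 nmi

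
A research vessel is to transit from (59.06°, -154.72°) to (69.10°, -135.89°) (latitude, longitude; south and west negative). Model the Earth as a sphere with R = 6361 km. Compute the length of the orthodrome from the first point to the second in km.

1429 km

Haversine: a = sin²(Δφ/2)+cos φ₁ cos φ₂ sin²(Δλ/2) = 0.01256;  σ = 2·atan2(√a,√(1−a))
σ = 12.872° → d = Rσ = 6361·0.22466 = 1429 km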